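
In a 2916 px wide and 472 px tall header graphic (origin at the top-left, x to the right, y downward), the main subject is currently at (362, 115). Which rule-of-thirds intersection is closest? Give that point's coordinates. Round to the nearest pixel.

(972, 157)

Third lines: x ∈ {972, 1944}, y ∈ {157, 315}.
362 is closer to x = 972; 115 is closer to y = 157.
So the nearest intersection is the upper-left power point.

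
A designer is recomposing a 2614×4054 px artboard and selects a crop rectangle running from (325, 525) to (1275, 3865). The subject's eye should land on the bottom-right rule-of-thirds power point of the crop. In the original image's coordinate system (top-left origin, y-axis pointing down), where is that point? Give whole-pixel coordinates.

Crop width = 1275 − 325 = 950 px; one third is 316.67 px.
Crop height = 3865 − 525 = 3340 px; one third is 1113.33 px.
The bottom-right point is two-thirds across and two-thirds down within the crop:
x = 325 + 2 × 316.67 ≈ 958; y = 525 + 2 × 1113.33 ≈ 2752.

(958, 2752)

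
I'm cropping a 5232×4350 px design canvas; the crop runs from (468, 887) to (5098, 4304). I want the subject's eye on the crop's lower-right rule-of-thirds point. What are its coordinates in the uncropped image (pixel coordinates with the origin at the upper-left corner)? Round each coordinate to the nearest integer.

(3555, 3165)

Crop width = 5098 − 468 = 4630 px; one third is 1543.33 px.
Crop height = 4304 − 887 = 3417 px; one third is 1139.00 px.
The lower-right point is two-thirds across and two-thirds down within the crop:
x = 468 + 2 × 1543.33 ≈ 3555; y = 887 + 2 × 1139.00 ≈ 3165.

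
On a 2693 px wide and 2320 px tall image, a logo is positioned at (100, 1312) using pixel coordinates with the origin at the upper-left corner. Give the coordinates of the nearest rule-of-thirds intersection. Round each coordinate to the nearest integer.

x = 898 px, y = 1547 px

Third lines: x ∈ {898, 1795}, y ∈ {773, 1547}.
100 is closer to x = 898; 1312 is closer to y = 1547.
So the nearest intersection is the lower-left power point.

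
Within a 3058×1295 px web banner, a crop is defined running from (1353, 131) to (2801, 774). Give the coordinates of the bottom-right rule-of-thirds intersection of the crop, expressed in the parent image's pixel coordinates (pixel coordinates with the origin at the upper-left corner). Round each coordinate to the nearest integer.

Crop width = 2801 − 1353 = 1448 px; one third is 482.67 px.
Crop height = 774 − 131 = 643 px; one third is 214.33 px.
The bottom-right point is two-thirds across and two-thirds down within the crop:
x = 1353 + 2 × 482.67 ≈ 2318; y = 131 + 2 × 214.33 ≈ 560.

(2318, 560)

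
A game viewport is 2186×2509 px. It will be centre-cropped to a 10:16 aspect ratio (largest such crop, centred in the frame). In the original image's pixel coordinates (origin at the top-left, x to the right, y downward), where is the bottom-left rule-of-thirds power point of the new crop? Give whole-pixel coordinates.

2186/2509 > 10/16, so the 10:16 crop keeps the full height 2509 and trims width to 2509 × 10/16 = 1568.12 px.
Left offset = (2186 − 1568.12)/2 = 308.94 px; top offset = 0.
Bottom-left is one-third across and two-thirds down within the crop:
x = 308.94 + 1 × 1568.12/3 ≈ 832; y = 0.00 + 2 × 2509.00/3 ≈ 1673.

(832, 1673)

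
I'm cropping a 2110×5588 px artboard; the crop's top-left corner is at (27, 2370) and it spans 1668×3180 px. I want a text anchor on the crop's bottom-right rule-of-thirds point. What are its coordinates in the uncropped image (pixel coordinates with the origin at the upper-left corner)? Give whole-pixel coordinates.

(1139, 4490)

One third of the crop width 1668 is 556.00 px.
One third of the crop height 3180 is 1060.00 px.
The bottom-right point is two-thirds across and two-thirds down within the crop:
x = 27 + 2 × 556.00 ≈ 1139; y = 2370 + 2 × 1060.00 ≈ 4490.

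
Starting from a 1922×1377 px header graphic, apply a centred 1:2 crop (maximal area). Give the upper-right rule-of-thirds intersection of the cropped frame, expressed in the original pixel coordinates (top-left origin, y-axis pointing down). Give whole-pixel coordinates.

x = 1076 px, y = 459 px

1922/1377 > 1/2, so the 1:2 crop keeps the full height 1377 and trims width to 1377 × 1/2 = 688.50 px.
Left offset = (1922 − 688.50)/2 = 616.75 px; top offset = 0.
Upper-right is two-thirds across and one-third down within the crop:
x = 616.75 + 2 × 688.50/3 ≈ 1076; y = 0.00 + 1 × 1377.00/3 ≈ 459.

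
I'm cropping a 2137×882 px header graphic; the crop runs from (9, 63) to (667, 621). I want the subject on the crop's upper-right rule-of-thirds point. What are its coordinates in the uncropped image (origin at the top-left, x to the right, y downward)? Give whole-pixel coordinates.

x = 448 px, y = 249 px

Crop width = 667 − 9 = 658 px; one third is 219.33 px.
Crop height = 621 − 63 = 558 px; one third is 186.00 px.
The upper-right point is two-thirds across and one-third down within the crop:
x = 9 + 2 × 219.33 ≈ 448; y = 63 + 1 × 186.00 ≈ 249.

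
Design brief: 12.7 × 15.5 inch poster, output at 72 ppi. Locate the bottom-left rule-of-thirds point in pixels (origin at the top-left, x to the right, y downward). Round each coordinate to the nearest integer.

In pixels the canvas is 12.7 × 72 = 914.4 wide and 15.5 × 72 = 1116 tall.
The bottom-left point is one-third across and two-thirds down:
x = 1 × 914.4/3 ≈ 305; y = 2 × 1116/3 ≈ 744.

(305, 744)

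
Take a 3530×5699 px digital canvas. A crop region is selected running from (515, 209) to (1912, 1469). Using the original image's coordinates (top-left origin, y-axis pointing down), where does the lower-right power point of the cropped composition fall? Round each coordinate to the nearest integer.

Crop width = 1912 − 515 = 1397 px; one third is 465.67 px.
Crop height = 1469 − 209 = 1260 px; one third is 420.00 px.
The lower-right point is two-thirds across and two-thirds down within the crop:
x = 515 + 2 × 465.67 ≈ 1446; y = 209 + 2 × 420.00 ≈ 1049.

(1446, 1049)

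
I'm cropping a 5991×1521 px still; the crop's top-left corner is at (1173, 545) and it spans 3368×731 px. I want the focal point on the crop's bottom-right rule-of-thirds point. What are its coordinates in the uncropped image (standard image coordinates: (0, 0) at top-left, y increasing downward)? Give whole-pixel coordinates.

(3418, 1032)

One third of the crop width 3368 is 1122.67 px.
One third of the crop height 731 is 243.67 px.
The bottom-right point is two-thirds across and two-thirds down within the crop:
x = 1173 + 2 × 1122.67 ≈ 3418; y = 545 + 2 × 243.67 ≈ 1032.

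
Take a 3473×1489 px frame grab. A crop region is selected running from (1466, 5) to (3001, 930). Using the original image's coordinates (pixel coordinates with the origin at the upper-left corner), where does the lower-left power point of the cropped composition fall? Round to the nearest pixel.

Crop width = 3001 − 1466 = 1535 px; one third is 511.67 px.
Crop height = 930 − 5 = 925 px; one third is 308.33 px.
The lower-left point is one-third across and two-thirds down within the crop:
x = 1466 + 1 × 511.67 ≈ 1978; y = 5 + 2 × 308.33 ≈ 622.

x = 1978 px, y = 622 px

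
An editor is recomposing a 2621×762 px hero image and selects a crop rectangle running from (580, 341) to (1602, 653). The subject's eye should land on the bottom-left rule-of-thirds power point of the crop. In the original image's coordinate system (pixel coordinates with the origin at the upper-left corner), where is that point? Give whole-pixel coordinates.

Crop width = 1602 − 580 = 1022 px; one third is 340.67 px.
Crop height = 653 − 341 = 312 px; one third is 104.00 px.
The bottom-left point is one-third across and two-thirds down within the crop:
x = 580 + 1 × 340.67 ≈ 921; y = 341 + 2 × 104.00 ≈ 549.

x = 921 px, y = 549 px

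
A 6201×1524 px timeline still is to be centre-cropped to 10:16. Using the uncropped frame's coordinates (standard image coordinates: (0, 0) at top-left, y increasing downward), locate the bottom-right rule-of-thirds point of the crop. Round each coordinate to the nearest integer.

6201/1524 > 10/16, so the 10:16 crop keeps the full height 1524 and trims width to 1524 × 10/16 = 952.50 px.
Left offset = (6201 − 952.50)/2 = 2624.25 px; top offset = 0.
Bottom-right is two-thirds across and two-thirds down within the crop:
x = 2624.25 + 2 × 952.50/3 ≈ 3259; y = 0.00 + 2 × 1524.00/3 ≈ 1016.

(3259, 1016)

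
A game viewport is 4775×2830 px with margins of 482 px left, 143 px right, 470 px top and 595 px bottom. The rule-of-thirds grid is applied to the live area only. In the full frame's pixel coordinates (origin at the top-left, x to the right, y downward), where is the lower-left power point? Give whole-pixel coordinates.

(1865, 1647)

Content width = 4775 − 482 − 143 = 4150 px; content height = 2830 − 470 − 595 = 1765 px.
Lower-left is one-third across and two-thirds down within the live area.
x = 482 + 1 × 4150/3 = 482 + 1383.33 ≈ 1865
y = 470 + 2 × 1765/3 = 470 + 1176.67 ≈ 1647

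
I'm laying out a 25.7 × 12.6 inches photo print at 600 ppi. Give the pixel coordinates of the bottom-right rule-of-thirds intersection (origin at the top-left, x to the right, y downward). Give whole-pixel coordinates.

In pixels the canvas is 25.7 × 600 = 15420 wide and 12.6 × 600 = 7560 tall.
The bottom-right point is two-thirds across and two-thirds down:
x = 2 × 15420/3 ≈ 10280; y = 2 × 7560/3 ≈ 5040.

x = 10280 px, y = 5040 px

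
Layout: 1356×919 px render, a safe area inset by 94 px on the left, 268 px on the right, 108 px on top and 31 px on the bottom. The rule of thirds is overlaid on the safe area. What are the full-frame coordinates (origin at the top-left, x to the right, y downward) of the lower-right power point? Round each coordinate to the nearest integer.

Content width = 1356 − 94 − 268 = 994 px; content height = 919 − 108 − 31 = 780 px.
Lower-right is two-thirds across and two-thirds down within the safe area.
x = 94 + 2 × 994/3 = 94 + 662.67 ≈ 757
y = 108 + 2 × 780/3 = 108 + 520.00 ≈ 628

x = 757 px, y = 628 px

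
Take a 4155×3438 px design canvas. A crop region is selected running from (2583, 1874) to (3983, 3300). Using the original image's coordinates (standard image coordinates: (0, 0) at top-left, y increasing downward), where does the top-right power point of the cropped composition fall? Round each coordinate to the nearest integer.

(3516, 2349)

Crop width = 3983 − 2583 = 1400 px; one third is 466.67 px.
Crop height = 3300 − 1874 = 1426 px; one third is 475.33 px.
The top-right point is two-thirds across and one-third down within the crop:
x = 2583 + 2 × 466.67 ≈ 3516; y = 1874 + 1 × 475.33 ≈ 2349.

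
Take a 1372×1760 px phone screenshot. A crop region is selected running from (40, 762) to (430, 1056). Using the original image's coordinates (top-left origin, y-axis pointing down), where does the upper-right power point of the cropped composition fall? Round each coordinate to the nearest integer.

Crop width = 430 − 40 = 390 px; one third is 130.00 px.
Crop height = 1056 − 762 = 294 px; one third is 98.00 px.
The upper-right point is two-thirds across and one-third down within the crop:
x = 40 + 2 × 130.00 ≈ 300; y = 762 + 1 × 98.00 ≈ 860.

x = 300 px, y = 860 px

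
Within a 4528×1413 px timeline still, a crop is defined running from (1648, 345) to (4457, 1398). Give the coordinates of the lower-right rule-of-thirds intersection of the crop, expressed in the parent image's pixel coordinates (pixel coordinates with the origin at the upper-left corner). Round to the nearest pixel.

(3521, 1047)

Crop width = 4457 − 1648 = 2809 px; one third is 936.33 px.
Crop height = 1398 − 345 = 1053 px; one third is 351.00 px.
The lower-right point is two-thirds across and two-thirds down within the crop:
x = 1648 + 2 × 936.33 ≈ 3521; y = 345 + 2 × 351.00 ≈ 1047.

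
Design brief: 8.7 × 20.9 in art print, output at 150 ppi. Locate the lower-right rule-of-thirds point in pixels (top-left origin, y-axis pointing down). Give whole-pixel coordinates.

x = 870 px, y = 2090 px

In pixels the canvas is 8.7 × 150 = 1305 wide and 20.9 × 150 = 3135 tall.
The lower-right point is two-thirds across and two-thirds down:
x = 2 × 1305/3 ≈ 870; y = 2 × 3135/3 ≈ 2090.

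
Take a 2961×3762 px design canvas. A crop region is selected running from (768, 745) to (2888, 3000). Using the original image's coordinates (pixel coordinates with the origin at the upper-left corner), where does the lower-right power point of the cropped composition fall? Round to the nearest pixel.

x = 2181 px, y = 2248 px

Crop width = 2888 − 768 = 2120 px; one third is 706.67 px.
Crop height = 3000 − 745 = 2255 px; one third is 751.67 px.
The lower-right point is two-thirds across and two-thirds down within the crop:
x = 768 + 2 × 706.67 ≈ 2181; y = 745 + 2 × 751.67 ≈ 2248.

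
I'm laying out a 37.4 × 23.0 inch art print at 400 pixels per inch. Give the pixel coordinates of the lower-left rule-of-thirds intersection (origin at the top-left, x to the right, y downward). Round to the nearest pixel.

x = 4987 px, y = 6133 px

In pixels the canvas is 37.4 × 400 = 14960 wide and 23.0 × 400 = 9200 tall.
The lower-left point is one-third across and two-thirds down:
x = 1 × 14960/3 ≈ 4987; y = 2 × 9200/3 ≈ 6133.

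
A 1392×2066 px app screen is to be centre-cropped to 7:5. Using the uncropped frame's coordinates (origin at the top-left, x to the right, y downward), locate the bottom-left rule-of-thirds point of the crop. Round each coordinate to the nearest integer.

1392/2066 < 7/5, so the 7:5 crop keeps the full width 1392 and trims height to 1392 × 5/7 = 994.29 px.
Top offset = (2066 − 994.29)/2 = 535.86 px; left offset = 0.
Bottom-left is one-third across and two-thirds down within the crop:
x = 0.00 + 1 × 1392.00/3 ≈ 464; y = 535.86 + 2 × 994.29/3 ≈ 1199.

(464, 1199)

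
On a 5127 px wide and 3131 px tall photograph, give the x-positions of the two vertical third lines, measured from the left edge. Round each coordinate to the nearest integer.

5127 / 3 = 1709, so the vertical lines sit at one and two thirds of 5127.

x = 1709 px and x = 3418 px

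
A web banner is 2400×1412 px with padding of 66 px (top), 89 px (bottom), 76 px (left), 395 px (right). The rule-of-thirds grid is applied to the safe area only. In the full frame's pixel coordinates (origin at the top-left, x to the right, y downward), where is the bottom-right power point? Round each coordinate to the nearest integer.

(1362, 904)

Content width = 2400 − 76 − 395 = 1929 px; content height = 1412 − 66 − 89 = 1257 px.
Bottom-right is two-thirds across and two-thirds down within the safe area.
x = 76 + 2 × 1929/3 = 76 + 1286.00 ≈ 1362
y = 66 + 2 × 1257/3 = 66 + 838.00 ≈ 904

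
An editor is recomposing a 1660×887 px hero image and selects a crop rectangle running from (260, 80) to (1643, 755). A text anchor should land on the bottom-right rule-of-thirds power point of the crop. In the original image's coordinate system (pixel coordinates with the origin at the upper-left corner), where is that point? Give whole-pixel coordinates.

x = 1182 px, y = 530 px

Crop width = 1643 − 260 = 1383 px; one third is 461.00 px.
Crop height = 755 − 80 = 675 px; one third is 225.00 px.
The bottom-right point is two-thirds across and two-thirds down within the crop:
x = 260 + 2 × 461.00 ≈ 1182; y = 80 + 2 × 225.00 ≈ 530.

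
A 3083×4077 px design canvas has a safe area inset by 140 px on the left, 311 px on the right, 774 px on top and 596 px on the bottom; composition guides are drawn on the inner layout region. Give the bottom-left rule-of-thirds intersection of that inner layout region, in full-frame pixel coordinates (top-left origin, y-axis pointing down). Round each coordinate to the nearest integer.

x = 1017 px, y = 2579 px

Content width = 3083 − 140 − 311 = 2632 px; content height = 4077 − 774 − 596 = 2707 px.
Bottom-left is one-third across and two-thirds down within the inner layout region.
x = 140 + 1 × 2632/3 = 140 + 877.33 ≈ 1017
y = 774 + 2 × 2707/3 = 774 + 1804.67 ≈ 2579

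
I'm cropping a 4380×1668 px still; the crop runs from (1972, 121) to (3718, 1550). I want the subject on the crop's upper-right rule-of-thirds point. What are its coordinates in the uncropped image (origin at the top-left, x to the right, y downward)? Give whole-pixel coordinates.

Crop width = 3718 − 1972 = 1746 px; one third is 582.00 px.
Crop height = 1550 − 121 = 1429 px; one third is 476.33 px.
The upper-right point is two-thirds across and one-third down within the crop:
x = 1972 + 2 × 582.00 ≈ 3136; y = 121 + 1 × 476.33 ≈ 597.

x = 3136 px, y = 597 px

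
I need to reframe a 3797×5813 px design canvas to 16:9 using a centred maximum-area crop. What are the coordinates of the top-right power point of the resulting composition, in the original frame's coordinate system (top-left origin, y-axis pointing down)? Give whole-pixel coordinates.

3797/5813 < 16/9, so the 16:9 crop keeps the full width 3797 and trims height to 3797 × 9/16 = 2135.81 px.
Top offset = (5813 − 2135.81)/2 = 1838.59 px; left offset = 0.
Top-right is two-thirds across and one-third down within the crop:
x = 0.00 + 2 × 3797.00/3 ≈ 2531; y = 1838.59 + 1 × 2135.81/3 ≈ 2551.

(2531, 2551)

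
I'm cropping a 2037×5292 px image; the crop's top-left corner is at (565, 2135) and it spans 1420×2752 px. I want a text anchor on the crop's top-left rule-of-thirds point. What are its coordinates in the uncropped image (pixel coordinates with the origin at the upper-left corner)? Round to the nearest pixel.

x = 1038 px, y = 3052 px

One third of the crop width 1420 is 473.33 px.
One third of the crop height 2752 is 917.33 px.
The top-left point is one-third across and one-third down within the crop:
x = 565 + 1 × 473.33 ≈ 1038; y = 2135 + 1 × 917.33 ≈ 3052.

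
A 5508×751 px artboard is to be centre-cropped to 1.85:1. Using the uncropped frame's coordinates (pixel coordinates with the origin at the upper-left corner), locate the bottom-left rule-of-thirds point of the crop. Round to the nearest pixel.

x = 2522 px, y = 501 px

5508/751 > 1.85/1, so the 1.85:1 crop keeps the full height 751 and trims width to 751 × 1.85/1 = 1389.35 px.
Left offset = (5508 − 1389.35)/2 = 2059.32 px; top offset = 0.
Bottom-left is one-third across and two-thirds down within the crop:
x = 2059.32 + 1 × 1389.35/3 ≈ 2522; y = 0.00 + 2 × 751.00/3 ≈ 501.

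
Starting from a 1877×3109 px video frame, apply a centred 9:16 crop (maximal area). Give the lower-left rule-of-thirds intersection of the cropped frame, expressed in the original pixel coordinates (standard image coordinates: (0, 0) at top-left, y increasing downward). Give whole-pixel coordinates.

x = 647 px, y = 2073 px

1877/3109 > 9/16, so the 9:16 crop keeps the full height 3109 and trims width to 3109 × 9/16 = 1748.81 px.
Left offset = (1877 − 1748.81)/2 = 64.09 px; top offset = 0.
Lower-left is one-third across and two-thirds down within the crop:
x = 64.09 + 1 × 1748.81/3 ≈ 647; y = 0.00 + 2 × 3109.00/3 ≈ 2073.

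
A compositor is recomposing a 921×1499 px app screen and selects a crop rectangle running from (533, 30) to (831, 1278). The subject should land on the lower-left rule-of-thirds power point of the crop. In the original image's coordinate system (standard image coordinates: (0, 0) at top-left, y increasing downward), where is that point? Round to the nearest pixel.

Crop width = 831 − 533 = 298 px; one third is 99.33 px.
Crop height = 1278 − 30 = 1248 px; one third is 416.00 px.
The lower-left point is one-third across and two-thirds down within the crop:
x = 533 + 1 × 99.33 ≈ 632; y = 30 + 2 × 416.00 ≈ 862.

(632, 862)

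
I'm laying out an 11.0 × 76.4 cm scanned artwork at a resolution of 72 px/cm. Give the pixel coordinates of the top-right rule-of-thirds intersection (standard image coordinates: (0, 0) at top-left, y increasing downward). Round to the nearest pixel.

In pixels the canvas is 11.0 × 72 = 792 wide and 76.4 × 72 = 5500.8 tall.
The top-right point is two-thirds across and one-third down:
x = 2 × 792/3 ≈ 528; y = 1 × 5500.8/3 ≈ 1834.

x = 528 px, y = 1834 px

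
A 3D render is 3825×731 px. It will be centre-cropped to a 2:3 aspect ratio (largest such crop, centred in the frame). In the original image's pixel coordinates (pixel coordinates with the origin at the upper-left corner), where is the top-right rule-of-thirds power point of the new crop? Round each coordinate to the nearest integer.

(1994, 244)

3825/731 > 2/3, so the 2:3 crop keeps the full height 731 and trims width to 731 × 2/3 = 487.33 px.
Left offset = (3825 − 487.33)/2 = 1668.83 px; top offset = 0.
Top-right is two-thirds across and one-third down within the crop:
x = 1668.83 + 2 × 487.33/3 ≈ 1994; y = 0.00 + 1 × 731.00/3 ≈ 244.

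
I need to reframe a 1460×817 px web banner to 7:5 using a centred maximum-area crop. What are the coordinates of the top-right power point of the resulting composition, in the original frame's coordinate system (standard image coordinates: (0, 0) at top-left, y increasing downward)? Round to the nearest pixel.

(921, 272)

1460/817 > 7/5, so the 7:5 crop keeps the full height 817 and trims width to 817 × 7/5 = 1143.80 px.
Left offset = (1460 − 1143.80)/2 = 158.10 px; top offset = 0.
Top-right is two-thirds across and one-third down within the crop:
x = 158.10 + 2 × 1143.80/3 ≈ 921; y = 0.00 + 1 × 817.00/3 ≈ 272.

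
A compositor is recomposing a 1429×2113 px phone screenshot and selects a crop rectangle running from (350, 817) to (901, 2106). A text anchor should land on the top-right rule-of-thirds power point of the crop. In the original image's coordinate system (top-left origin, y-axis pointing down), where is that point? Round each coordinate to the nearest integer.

Crop width = 901 − 350 = 551 px; one third is 183.67 px.
Crop height = 2106 − 817 = 1289 px; one third is 429.67 px.
The top-right point is two-thirds across and one-third down within the crop:
x = 350 + 2 × 183.67 ≈ 717; y = 817 + 1 × 429.67 ≈ 1247.

(717, 1247)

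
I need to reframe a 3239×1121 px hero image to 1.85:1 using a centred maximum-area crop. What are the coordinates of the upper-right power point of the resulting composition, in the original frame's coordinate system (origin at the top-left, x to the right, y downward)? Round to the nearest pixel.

(1965, 374)

3239/1121 > 1.85/1, so the 1.85:1 crop keeps the full height 1121 and trims width to 1121 × 1.85/1 = 2073.85 px.
Left offset = (3239 − 2073.85)/2 = 582.58 px; top offset = 0.
Upper-right is two-thirds across and one-third down within the crop:
x = 582.58 + 2 × 2073.85/3 ≈ 1965; y = 0.00 + 1 × 1121.00/3 ≈ 374.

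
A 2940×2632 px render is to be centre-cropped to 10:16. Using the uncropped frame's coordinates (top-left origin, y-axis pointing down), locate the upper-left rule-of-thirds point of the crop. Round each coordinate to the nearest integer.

2940/2632 > 10/16, so the 10:16 crop keeps the full height 2632 and trims width to 2632 × 10/16 = 1645.00 px.
Left offset = (2940 − 1645.00)/2 = 647.50 px; top offset = 0.
Upper-left is one-third across and one-third down within the crop:
x = 647.50 + 1 × 1645.00/3 ≈ 1196; y = 0.00 + 1 × 2632.00/3 ≈ 877.

x = 1196 px, y = 877 px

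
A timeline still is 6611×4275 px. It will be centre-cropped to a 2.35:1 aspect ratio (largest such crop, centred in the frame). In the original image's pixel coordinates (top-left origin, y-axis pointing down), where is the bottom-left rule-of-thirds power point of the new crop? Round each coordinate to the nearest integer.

6611/4275 < 2.35/1, so the 2.35:1 crop keeps the full width 6611 and trims height to 6611 × 1/2.35 = 2813.19 px.
Top offset = (4275 − 2813.19)/2 = 730.90 px; left offset = 0.
Bottom-left is one-third across and two-thirds down within the crop:
x = 0.00 + 1 × 6611.00/3 ≈ 2204; y = 730.90 + 2 × 2813.19/3 ≈ 2606.

x = 2204 px, y = 2606 px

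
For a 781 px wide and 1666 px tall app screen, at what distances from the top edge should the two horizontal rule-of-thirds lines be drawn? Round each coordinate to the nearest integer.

1666 / 3 = 555.33, so the horizontal lines sit at one and two thirds of 1666.

555 px and 1111 px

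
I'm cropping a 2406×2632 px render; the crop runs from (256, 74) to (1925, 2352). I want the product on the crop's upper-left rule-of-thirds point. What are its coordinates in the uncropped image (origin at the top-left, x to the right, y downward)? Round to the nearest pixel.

(812, 833)

Crop width = 1925 − 256 = 1669 px; one third is 556.33 px.
Crop height = 2352 − 74 = 2278 px; one third is 759.33 px.
The upper-left point is one-third across and one-third down within the crop:
x = 256 + 1 × 556.33 ≈ 812; y = 74 + 1 × 759.33 ≈ 833.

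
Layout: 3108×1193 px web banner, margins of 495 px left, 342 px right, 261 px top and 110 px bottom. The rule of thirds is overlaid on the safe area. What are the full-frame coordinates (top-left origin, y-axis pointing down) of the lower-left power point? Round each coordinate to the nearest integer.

Content width = 3108 − 495 − 342 = 2271 px; content height = 1193 − 261 − 110 = 822 px.
Lower-left is one-third across and two-thirds down within the safe area.
x = 495 + 1 × 2271/3 = 495 + 757.00 ≈ 1252
y = 261 + 2 × 822/3 = 261 + 548.00 ≈ 809

(1252, 809)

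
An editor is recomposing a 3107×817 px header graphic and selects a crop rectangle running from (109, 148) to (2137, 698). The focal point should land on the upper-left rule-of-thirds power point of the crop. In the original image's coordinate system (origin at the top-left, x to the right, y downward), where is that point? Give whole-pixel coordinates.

Crop width = 2137 − 109 = 2028 px; one third is 676.00 px.
Crop height = 698 − 148 = 550 px; one third is 183.33 px.
The upper-left point is one-third across and one-third down within the crop:
x = 109 + 1 × 676.00 ≈ 785; y = 148 + 1 × 183.33 ≈ 331.

(785, 331)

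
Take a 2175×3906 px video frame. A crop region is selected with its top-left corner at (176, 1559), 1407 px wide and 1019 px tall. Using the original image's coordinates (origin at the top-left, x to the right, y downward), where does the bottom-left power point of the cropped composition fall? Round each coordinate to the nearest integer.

One third of the crop width 1407 is 469.00 px.
One third of the crop height 1019 is 339.67 px.
The bottom-left point is one-third across and two-thirds down within the crop:
x = 176 + 1 × 469.00 ≈ 645; y = 1559 + 2 × 339.67 ≈ 2238.

(645, 2238)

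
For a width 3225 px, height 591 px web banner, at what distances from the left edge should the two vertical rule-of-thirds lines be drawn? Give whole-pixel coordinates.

3225 / 3 = 1075, so the vertical lines sit at one and two thirds of 3225.

x = 1075 px and x = 2150 px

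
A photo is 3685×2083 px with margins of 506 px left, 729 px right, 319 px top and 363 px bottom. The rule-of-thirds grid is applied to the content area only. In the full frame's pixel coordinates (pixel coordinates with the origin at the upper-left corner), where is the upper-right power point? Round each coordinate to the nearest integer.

x = 2139 px, y = 786 px

Content width = 3685 − 506 − 729 = 2450 px; content height = 2083 − 319 − 363 = 1401 px.
Upper-right is two-thirds across and one-third down within the content area.
x = 506 + 2 × 2450/3 = 506 + 1633.33 ≈ 2139
y = 319 + 1 × 1401/3 = 319 + 467.00 ≈ 786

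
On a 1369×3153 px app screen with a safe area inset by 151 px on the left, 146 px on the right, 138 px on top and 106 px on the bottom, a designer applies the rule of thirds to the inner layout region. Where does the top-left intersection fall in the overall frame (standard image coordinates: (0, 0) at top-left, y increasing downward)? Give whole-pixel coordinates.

Content width = 1369 − 151 − 146 = 1072 px; content height = 3153 − 138 − 106 = 2909 px.
Top-left is one-third across and one-third down within the inner layout region.
x = 151 + 1 × 1072/3 = 151 + 357.33 ≈ 508
y = 138 + 1 × 2909/3 = 138 + 969.67 ≈ 1108

x = 508 px, y = 1108 px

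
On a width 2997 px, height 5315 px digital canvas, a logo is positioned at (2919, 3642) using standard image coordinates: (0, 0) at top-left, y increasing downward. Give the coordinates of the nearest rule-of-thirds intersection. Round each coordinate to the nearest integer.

Third lines: x ∈ {999, 1998}, y ∈ {1772, 3543}.
2919 is closer to x = 1998; 3642 is closer to y = 3543.
So the nearest intersection is the lower-right power point.

(1998, 3543)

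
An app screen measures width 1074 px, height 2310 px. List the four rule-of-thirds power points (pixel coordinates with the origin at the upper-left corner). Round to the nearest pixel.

One third of 1074 is 358; one third of 2310 is 770.
Vertical third lines at x = 358 and x = 716; horizontal third lines at y = 770 and y = 1540.

(358, 770), (716, 770), (358, 1540), (716, 1540)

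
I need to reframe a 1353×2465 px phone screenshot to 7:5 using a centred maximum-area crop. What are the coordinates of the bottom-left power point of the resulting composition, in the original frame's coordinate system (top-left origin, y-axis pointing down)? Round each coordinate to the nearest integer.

(451, 1394)

1353/2465 < 7/5, so the 7:5 crop keeps the full width 1353 and trims height to 1353 × 5/7 = 966.43 px.
Top offset = (2465 − 966.43)/2 = 749.29 px; left offset = 0.
Bottom-left is one-third across and two-thirds down within the crop:
x = 0.00 + 1 × 1353.00/3 ≈ 451; y = 749.29 + 2 × 966.43/3 ≈ 1394.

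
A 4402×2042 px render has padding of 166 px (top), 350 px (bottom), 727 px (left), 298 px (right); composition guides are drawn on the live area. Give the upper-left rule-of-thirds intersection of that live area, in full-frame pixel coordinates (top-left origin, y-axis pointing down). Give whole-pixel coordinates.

x = 1853 px, y = 675 px

Content width = 4402 − 727 − 298 = 3377 px; content height = 2042 − 166 − 350 = 1526 px.
Upper-left is one-third across and one-third down within the live area.
x = 727 + 1 × 3377/3 = 727 + 1125.67 ≈ 1853
y = 166 + 1 × 1526/3 = 166 + 508.67 ≈ 675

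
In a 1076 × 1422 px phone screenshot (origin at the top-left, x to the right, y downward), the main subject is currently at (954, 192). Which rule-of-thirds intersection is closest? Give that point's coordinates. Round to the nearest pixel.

(717, 474)

Third lines: x ∈ {359, 717}, y ∈ {474, 948}.
954 is closer to x = 717; 192 is closer to y = 474.
So the nearest intersection is the upper-right power point.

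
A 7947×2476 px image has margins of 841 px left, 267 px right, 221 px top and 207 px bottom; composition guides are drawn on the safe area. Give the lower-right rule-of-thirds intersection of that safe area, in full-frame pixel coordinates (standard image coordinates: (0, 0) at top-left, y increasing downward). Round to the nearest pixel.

(5400, 1586)

Content width = 7947 − 841 − 267 = 6839 px; content height = 2476 − 221 − 207 = 2048 px.
Lower-right is two-thirds across and two-thirds down within the safe area.
x = 841 + 2 × 6839/3 = 841 + 4559.33 ≈ 5400
y = 221 + 2 × 2048/3 = 221 + 1365.33 ≈ 1586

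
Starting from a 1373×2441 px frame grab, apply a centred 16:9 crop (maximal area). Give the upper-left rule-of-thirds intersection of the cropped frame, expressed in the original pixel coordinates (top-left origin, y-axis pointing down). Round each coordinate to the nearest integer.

(458, 1092)

1373/2441 < 16/9, so the 16:9 crop keeps the full width 1373 and trims height to 1373 × 9/16 = 772.31 px.
Top offset = (2441 − 772.31)/2 = 834.34 px; left offset = 0.
Upper-left is one-third across and one-third down within the crop:
x = 0.00 + 1 × 1373.00/3 ≈ 458; y = 834.34 + 1 × 772.31/3 ≈ 1092.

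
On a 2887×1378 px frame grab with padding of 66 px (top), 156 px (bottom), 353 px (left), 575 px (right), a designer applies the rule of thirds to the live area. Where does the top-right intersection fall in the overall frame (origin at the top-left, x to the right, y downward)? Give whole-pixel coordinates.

Content width = 2887 − 353 − 575 = 1959 px; content height = 1378 − 66 − 156 = 1156 px.
Top-right is two-thirds across and one-third down within the live area.
x = 353 + 2 × 1959/3 = 353 + 1306.00 ≈ 1659
y = 66 + 1 × 1156/3 = 66 + 385.33 ≈ 451

x = 1659 px, y = 451 px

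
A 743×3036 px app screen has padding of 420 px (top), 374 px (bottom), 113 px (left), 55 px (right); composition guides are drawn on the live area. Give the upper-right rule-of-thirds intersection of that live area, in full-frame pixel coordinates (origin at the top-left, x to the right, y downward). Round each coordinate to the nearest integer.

Content width = 743 − 113 − 55 = 575 px; content height = 3036 − 420 − 374 = 2242 px.
Upper-right is two-thirds across and one-third down within the live area.
x = 113 + 2 × 575/3 = 113 + 383.33 ≈ 496
y = 420 + 1 × 2242/3 = 420 + 747.33 ≈ 1167

(496, 1167)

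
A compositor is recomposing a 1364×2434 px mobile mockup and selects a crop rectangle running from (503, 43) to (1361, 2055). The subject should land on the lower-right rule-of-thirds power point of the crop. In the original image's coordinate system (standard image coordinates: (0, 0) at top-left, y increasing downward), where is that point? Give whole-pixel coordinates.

x = 1075 px, y = 1384 px

Crop width = 1361 − 503 = 858 px; one third is 286.00 px.
Crop height = 2055 − 43 = 2012 px; one third is 670.67 px.
The lower-right point is two-thirds across and two-thirds down within the crop:
x = 503 + 2 × 286.00 ≈ 1075; y = 43 + 2 × 670.67 ≈ 1384.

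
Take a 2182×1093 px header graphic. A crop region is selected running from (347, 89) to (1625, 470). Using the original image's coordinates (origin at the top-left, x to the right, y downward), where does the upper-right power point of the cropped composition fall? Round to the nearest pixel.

(1199, 216)

Crop width = 1625 − 347 = 1278 px; one third is 426.00 px.
Crop height = 470 − 89 = 381 px; one third is 127.00 px.
The upper-right point is two-thirds across and one-third down within the crop:
x = 347 + 2 × 426.00 ≈ 1199; y = 89 + 1 × 127.00 ≈ 216.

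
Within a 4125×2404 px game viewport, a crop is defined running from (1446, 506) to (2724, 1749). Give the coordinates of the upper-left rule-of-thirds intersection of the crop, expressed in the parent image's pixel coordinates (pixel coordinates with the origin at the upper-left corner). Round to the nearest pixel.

Crop width = 2724 − 1446 = 1278 px; one third is 426.00 px.
Crop height = 1749 − 506 = 1243 px; one third is 414.33 px.
The upper-left point is one-third across and one-third down within the crop:
x = 1446 + 1 × 426.00 ≈ 1872; y = 506 + 1 × 414.33 ≈ 920.

x = 1872 px, y = 920 px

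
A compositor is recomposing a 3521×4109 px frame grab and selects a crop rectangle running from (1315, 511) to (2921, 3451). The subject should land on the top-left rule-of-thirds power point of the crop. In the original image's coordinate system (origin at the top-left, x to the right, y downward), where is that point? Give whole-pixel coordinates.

Crop width = 2921 − 1315 = 1606 px; one third is 535.33 px.
Crop height = 3451 − 511 = 2940 px; one third is 980.00 px.
The top-left point is one-third across and one-third down within the crop:
x = 1315 + 1 × 535.33 ≈ 1850; y = 511 + 1 × 980.00 ≈ 1491.

(1850, 1491)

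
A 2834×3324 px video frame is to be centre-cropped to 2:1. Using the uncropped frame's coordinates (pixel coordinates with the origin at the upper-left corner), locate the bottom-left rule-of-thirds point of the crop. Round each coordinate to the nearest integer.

(945, 1898)

2834/3324 < 2/1, so the 2:1 crop keeps the full width 2834 and trims height to 2834 × 1/2 = 1417.00 px.
Top offset = (3324 − 1417.00)/2 = 953.50 px; left offset = 0.
Bottom-left is one-third across and two-thirds down within the crop:
x = 0.00 + 1 × 2834.00/3 ≈ 945; y = 953.50 + 2 × 1417.00/3 ≈ 1898.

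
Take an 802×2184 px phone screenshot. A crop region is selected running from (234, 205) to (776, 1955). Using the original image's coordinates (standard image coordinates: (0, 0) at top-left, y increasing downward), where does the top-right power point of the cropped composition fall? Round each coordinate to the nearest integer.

Crop width = 776 − 234 = 542 px; one third is 180.67 px.
Crop height = 1955 − 205 = 1750 px; one third is 583.33 px.
The top-right point is two-thirds across and one-third down within the crop:
x = 234 + 2 × 180.67 ≈ 595; y = 205 + 1 × 583.33 ≈ 788.

(595, 788)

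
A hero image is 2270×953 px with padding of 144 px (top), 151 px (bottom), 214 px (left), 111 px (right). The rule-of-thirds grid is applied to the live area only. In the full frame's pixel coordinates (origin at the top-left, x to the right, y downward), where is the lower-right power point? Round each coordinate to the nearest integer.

Content width = 2270 − 214 − 111 = 1945 px; content height = 953 − 144 − 151 = 658 px.
Lower-right is two-thirds across and two-thirds down within the live area.
x = 214 + 2 × 1945/3 = 214 + 1296.67 ≈ 1511
y = 144 + 2 × 658/3 = 144 + 438.67 ≈ 583

(1511, 583)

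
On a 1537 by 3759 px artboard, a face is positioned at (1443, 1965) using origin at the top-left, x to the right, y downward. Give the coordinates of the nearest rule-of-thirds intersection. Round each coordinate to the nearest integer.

x = 1025 px, y = 2506 px

Third lines: x ∈ {512, 1025}, y ∈ {1253, 2506}.
1443 is closer to x = 1025; 1965 is closer to y = 2506.
So the nearest intersection is the lower-right power point.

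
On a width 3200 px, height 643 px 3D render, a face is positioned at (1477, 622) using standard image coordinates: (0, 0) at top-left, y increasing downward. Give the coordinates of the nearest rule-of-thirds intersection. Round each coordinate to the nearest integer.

x = 1067 px, y = 429 px

Third lines: x ∈ {1067, 2133}, y ∈ {214, 429}.
1477 is closer to x = 1067; 622 is closer to y = 429.
So the nearest intersection is the lower-left power point.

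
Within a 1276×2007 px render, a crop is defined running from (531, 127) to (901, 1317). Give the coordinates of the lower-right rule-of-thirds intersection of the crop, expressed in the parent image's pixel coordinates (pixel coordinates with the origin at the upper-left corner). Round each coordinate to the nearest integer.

x = 778 px, y = 920 px

Crop width = 901 − 531 = 370 px; one third is 123.33 px.
Crop height = 1317 − 127 = 1190 px; one third is 396.67 px.
The lower-right point is two-thirds across and two-thirds down within the crop:
x = 531 + 2 × 123.33 ≈ 778; y = 127 + 2 × 396.67 ≈ 920.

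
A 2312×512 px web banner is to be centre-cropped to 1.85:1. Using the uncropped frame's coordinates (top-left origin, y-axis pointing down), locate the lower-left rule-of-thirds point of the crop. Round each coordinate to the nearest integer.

2312/512 > 1.85/1, so the 1.85:1 crop keeps the full height 512 and trims width to 512 × 1.85/1 = 947.20 px.
Left offset = (2312 − 947.20)/2 = 682.40 px; top offset = 0.
Lower-left is one-third across and two-thirds down within the crop:
x = 682.40 + 1 × 947.20/3 ≈ 998; y = 0.00 + 2 × 512.00/3 ≈ 341.

(998, 341)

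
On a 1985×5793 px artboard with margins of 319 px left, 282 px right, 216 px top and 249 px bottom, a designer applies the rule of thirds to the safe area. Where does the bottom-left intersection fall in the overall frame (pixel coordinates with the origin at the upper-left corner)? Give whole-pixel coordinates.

Content width = 1985 − 319 − 282 = 1384 px; content height = 5793 − 216 − 249 = 5328 px.
Bottom-left is one-third across and two-thirds down within the safe area.
x = 319 + 1 × 1384/3 = 319 + 461.33 ≈ 780
y = 216 + 2 × 5328/3 = 216 + 3552.00 ≈ 3768

(780, 3768)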